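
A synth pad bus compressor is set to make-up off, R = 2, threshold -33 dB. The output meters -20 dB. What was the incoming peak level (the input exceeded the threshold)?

-7 dB

Post-compression overshoot = -20 − (-33) = 13 dB.
Undo the ratio: input overshoot = 13 × 2 = 26 dB, giving input = -7 dB.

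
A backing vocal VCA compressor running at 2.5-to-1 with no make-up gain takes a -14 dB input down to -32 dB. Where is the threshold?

-44 dB

Gain reduction = -14 − (-32) = 18 dB; output overshoot = GR / (R − 1) = 18 / 1.5 = 12 dB.
Threshold = output − output overshoot = -32 − 12 = -44 dB.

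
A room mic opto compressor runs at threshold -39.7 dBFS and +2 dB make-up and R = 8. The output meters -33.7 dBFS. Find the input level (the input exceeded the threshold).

-7.7 dBFS

Stripping the +2 dB make-up gives -35.7 dBFS at the gain stage.
That's 4 dB above the -39.7 dBFS threshold.
Input overshoot = R × output overshoot = 32 dB → input = -39.7 + 32 = -7.7 dBFS.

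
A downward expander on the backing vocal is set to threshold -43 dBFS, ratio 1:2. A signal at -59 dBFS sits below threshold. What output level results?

-75 dBFS

The input is 16 dB below the -43 dBFS threshold.
A 1:2 expander multiplies undershoot by 2: 16 × 2 = 32 dB below threshold.
Output = -43 − 32 = -75 dBFS.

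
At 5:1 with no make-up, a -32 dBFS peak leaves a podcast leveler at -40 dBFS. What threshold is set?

Gain reduction = -32 − (-40) = 8 dB; output overshoot = GR / (R − 1) = 8 / 4 = 2 dB.
Threshold = output − output overshoot = -40 − 2 = -42 dBFS.

-42 dBFS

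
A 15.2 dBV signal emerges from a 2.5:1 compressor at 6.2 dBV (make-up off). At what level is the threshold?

0.2 dBV

Let T be the threshold. Output overshoot = (input overshoot)/R, so 6.2 − T = (15.2 − T)/2.5.
2.5·(6.2 − T) = 15.2 − T → 1.5·T = 15.5 − 15.2 = 0.3.
T = 0.3/1.5 = 0.2 dBV.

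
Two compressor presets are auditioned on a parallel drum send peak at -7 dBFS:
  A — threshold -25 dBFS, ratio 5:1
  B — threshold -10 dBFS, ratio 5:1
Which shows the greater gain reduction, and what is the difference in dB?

A: 18 dB over, compressed to 3.6 dB over, so 14.4 dB of GR.
B: 3 dB over, compressed to 0.6 dB over, so 2.4 dB of GR.
A applies 12 dB more gain reduction.

A, by 12 dB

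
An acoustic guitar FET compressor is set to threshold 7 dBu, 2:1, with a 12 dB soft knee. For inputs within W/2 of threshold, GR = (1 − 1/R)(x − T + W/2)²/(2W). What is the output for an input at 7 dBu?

x − T + W/2 = 7 − 7 + 6 = 6.
GR = (1 − 1/2) × 6² / 24 = 0.5 × 36 / 24 = 0.75 dB.
Output = 7 − 0.75 = 6.25 dBu.

6.25 dBu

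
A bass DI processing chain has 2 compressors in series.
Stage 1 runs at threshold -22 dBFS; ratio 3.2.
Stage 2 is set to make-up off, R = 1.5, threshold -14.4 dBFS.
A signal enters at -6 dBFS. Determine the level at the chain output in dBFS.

Stage 1: -6 dBFS is 16 dB over -22 dBFS; at 3.2:1 that becomes 5 dB over, giving -17 dBFS.
Stage 2: -17 dBFS is at or below the -14.4 dBFS threshold — no compression; output -17 dBFS.

-17 dBFS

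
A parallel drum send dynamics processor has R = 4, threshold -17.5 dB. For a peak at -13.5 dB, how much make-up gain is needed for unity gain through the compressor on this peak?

Overshoot 4 dB → 4/4 = 1 dB after compression, so the compressed level is -17.5 + 1 = -16.5 dB.
Make-up = target − compressed = -13.5 − (-16.5) = 3 dB.

3 dB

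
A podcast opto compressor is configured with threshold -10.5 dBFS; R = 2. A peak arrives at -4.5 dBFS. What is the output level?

Overshoot: -4.5 − (-10.5) = 6 dB.
The 6 dB excess becomes 3 dB after 2:1 reduction.
That puts the output at -7.5 dBFS.

-7.5 dBFS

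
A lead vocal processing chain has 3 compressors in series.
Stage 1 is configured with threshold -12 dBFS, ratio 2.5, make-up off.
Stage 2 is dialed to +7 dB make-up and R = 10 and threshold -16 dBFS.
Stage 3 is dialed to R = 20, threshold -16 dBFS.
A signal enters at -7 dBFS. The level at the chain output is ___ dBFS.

Stage 1: -7 dBFS is 5 dB over -12 dBFS; at 2.5:1 that becomes 2 dB over, giving -10 dBFS.
Stage 2: overshoot 6 dB → 6/10 = 0.6 dB → -15.4 dBFS; +7 dB make-up → -8.4 dBFS.
Stage 3: -8.4 dBFS is 7.6 dB over -16 dBFS; at 20:1 that becomes 0.38 dB over, giving -15.62 dBFS.

-15.62 dBFS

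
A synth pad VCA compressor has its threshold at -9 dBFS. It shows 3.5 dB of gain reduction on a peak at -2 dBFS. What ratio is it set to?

2:1

Input overshoot = -2 − (-9) = 7 dB.
Output overshoot = 7 − 3.5 = 3.5 dB.
Ratio = input overshoot / output overshoot = 7 / 3.5 = 2.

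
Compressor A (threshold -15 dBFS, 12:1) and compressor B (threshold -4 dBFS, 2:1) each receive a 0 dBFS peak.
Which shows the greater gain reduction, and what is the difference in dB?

A: 15 dB over, compressed to 1.25 dB over, so 13.75 dB of GR.
B: 4 dB over, compressed to 2 dB over, so 2 dB of GR.
Difference: 11.75 dB in favour of A.

A, by 11.75 dB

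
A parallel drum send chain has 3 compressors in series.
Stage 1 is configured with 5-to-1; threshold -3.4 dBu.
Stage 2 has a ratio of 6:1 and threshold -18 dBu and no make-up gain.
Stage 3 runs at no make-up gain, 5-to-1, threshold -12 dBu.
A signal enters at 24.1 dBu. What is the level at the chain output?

-14.65 dBu

Stage 1: 27.5 dB above -3.4 dBu, reduced 5:1 to 5.5 dB above → 2.1 dBu.
Stage 2: 20.1 dB above -18 dBu, reduced 6:1 to 3.35 dB above → -14.65 dBu.
Stage 3: below threshold (-14.65 ≤ -12); passes unchanged; output -14.65 dBu.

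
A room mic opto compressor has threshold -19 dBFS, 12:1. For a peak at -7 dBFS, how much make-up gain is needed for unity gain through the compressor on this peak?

Without make-up, output = threshold + overshoot/12 = -19 + 1 = -18 dBFS.
Gap to target: 11 dB.

11 dB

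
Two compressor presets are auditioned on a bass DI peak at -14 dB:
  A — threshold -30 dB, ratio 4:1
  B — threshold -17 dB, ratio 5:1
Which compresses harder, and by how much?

A: GR = 16 − 16/4 = 12 dB.
B: GR = 3 − 3/5 = 2.4 dB.
A applies 9.6 dB more gain reduction.

A, by 9.6 dB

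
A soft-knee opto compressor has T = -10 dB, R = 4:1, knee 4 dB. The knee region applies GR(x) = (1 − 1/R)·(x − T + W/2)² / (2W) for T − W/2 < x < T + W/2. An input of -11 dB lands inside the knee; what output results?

x − T + W/2 = -11 − (-10) + 2 = 1.
GR = (1 − 1/4) × 1² / 8 = 0.75 × 1 / 8 = 0.09375 dB.
Output = -11 − 0.09375 = -11.09375 dB.

-11.09375 dB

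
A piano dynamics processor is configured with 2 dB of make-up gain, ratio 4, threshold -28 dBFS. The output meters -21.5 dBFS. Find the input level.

Stripping the +2 dB make-up gives -23.5 dBFS at the gain stage.
Post-compression overshoot = -23.5 − (-28) = 4.5 dB.
Before 4:1 compression the overshoot was 4.5 × 4 = 18 dB, so input = -28 + 18 = -10 dBFS.

-10 dBFS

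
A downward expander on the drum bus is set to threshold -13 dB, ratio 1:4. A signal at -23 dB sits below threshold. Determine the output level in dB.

Undershoot = (-13) − (-23) = 10 dB.
At 1:4, that expands to 40 dB under threshold.
Output = -13 − 40 = -53 dB.

-53 dB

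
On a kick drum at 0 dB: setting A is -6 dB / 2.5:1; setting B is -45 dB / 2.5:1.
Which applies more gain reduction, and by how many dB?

A: 6 dB over, compressed to 2.4 dB over, so 3.6 dB of GR.
B: 45 dB over, compressed to 18 dB over, so 27 dB of GR.
B applies 23.4 dB more gain reduction.

B, by 23.4 dB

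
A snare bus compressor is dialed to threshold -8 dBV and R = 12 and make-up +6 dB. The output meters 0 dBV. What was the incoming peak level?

16 dBV

Stripping the +6 dB make-up gives -6 dBV at the gain stage.
Post-compression overshoot = -6 − (-8) = 2 dB.
Before 12:1 compression the overshoot was 2 × 12 = 24 dB, so input = -8 + 24 = 16 dBV.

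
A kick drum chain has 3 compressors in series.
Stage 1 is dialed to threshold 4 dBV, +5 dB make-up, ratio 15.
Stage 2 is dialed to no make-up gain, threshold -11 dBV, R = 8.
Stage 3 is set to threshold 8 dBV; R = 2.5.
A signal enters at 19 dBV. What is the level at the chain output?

Stage 1: overshoot 15 dB → 15/15 = 1 dB → 5 dBV; +5 dB make-up → 10 dBV.
Stage 2: 10 dBV is 21 dB over -11 dBV; at 8:1 that becomes 2.625 dB over, giving -8.375 dBV.
Stage 3: below threshold (-8.375 ≤ 8); passes unchanged; output -8.375 dBV.

-8.375 dBV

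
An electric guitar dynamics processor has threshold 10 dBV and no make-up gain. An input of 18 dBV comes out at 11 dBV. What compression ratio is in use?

8:1

Input overshoot = 18 − 10 = 8 dB; output overshoot = 11 − 10 = 1 dB.
Ratio = 8 / 1 = 8.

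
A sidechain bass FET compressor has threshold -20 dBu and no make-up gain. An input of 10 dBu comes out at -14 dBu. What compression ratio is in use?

5:1

Input overshoot = 10 − (-20) = 30 dB; output overshoot = -14 − (-20) = 6 dB.
Ratio = 30 / 6 = 5.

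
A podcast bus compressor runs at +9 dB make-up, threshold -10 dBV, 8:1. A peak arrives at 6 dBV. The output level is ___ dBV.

The input is 16 dB above the -10 dBV threshold.
At 8:1 the overshoot is divided by 8, leaving 2 dB above threshold.
Output = -10 + 2 = -8 dBV; make-up adds 9 dB, giving 1 dBV.

1 dBV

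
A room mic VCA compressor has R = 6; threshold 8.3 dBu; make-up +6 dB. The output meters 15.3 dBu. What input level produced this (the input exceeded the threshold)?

14.3 dBu

Before make-up, the level was 15.3 − 6 = 9.3 dBu.
The compressed level sits 9.3 − 8.3 = 1 dB over threshold.
Input overshoot = R × output overshoot = 6 dB → input = 8.3 + 6 = 14.3 dBu.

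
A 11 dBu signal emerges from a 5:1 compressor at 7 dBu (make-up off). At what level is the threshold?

Input is 5 dB above T (since output overshoot × R = input overshoot: (7 − T)·5 = 11 − T gives T = 6 dBu).
Check: 6 + (11 − 6)/5 = 6 + 1 = 7 dBu. ✓

6 dBu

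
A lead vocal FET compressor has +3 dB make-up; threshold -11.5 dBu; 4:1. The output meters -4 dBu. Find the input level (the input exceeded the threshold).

6.5 dBu

Stripping the +3 dB make-up gives -7 dBu at the gain stage.
Post-compression overshoot = -7 − (-11.5) = 4.5 dB.
Before 4:1 compression the overshoot was 4.5 × 4 = 18 dB, so input = -11.5 + 18 = 6.5 dBu.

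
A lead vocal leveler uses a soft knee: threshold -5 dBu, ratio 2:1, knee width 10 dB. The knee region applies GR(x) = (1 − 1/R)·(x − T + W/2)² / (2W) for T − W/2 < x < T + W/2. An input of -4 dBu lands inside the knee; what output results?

-4.9 dBu

x − T + W/2 = -4 − (-5) + 5 = 6.
GR = (1 − 1/2) × 6² / 20 = 0.5 × 36 / 20 = 0.9 dB.
Output = -4 − 0.9 = -4.9 dBu.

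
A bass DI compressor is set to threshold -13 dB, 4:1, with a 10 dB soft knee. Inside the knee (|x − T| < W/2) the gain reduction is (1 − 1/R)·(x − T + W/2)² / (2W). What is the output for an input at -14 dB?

x − T + W/2 = -14 − (-13) + 5 = 4.
GR = (1 − 1/4) × 4² / 20 = 0.75 × 16 / 20 = 0.6 dB.
Output = -14 − 0.6 = -14.6 dB.

-14.6 dB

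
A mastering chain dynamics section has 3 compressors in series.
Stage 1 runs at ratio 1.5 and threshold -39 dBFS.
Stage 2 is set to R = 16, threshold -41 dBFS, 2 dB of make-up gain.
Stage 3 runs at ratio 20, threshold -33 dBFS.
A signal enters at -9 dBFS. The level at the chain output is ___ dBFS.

Stage 1: overshoot 30 dB → 30/1.5 = 20 dB → -19 dBFS.
Stage 2: -19 dBFS is 22 dB over -41 dBFS; at 16:1 that becomes 1.375 dB over, giving -39.625 dBFS; +2 dB make-up → -37.625 dBFS.
Stage 3: -37.625 dBFS ≤ -33 dBFS, so stage 3 doesn't engage; output -37.625 dBFS.

-37.625 dBFS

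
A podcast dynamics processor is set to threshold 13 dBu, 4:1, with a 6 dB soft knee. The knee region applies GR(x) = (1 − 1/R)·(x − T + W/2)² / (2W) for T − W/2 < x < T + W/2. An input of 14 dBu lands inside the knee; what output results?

x − T + W/2 = 14 − 13 + 3 = 4.
GR = (1 − 1/4) × 4² / 12 = 0.75 × 16 / 12 = 1 dB.
Output = 14 − 1 = 13 dBu.

13 dBu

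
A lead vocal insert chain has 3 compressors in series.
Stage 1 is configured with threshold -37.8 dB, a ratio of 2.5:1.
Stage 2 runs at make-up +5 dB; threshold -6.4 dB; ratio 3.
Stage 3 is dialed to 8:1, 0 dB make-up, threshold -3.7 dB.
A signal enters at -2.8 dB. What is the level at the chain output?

-18.8 dB

Stage 1: -2.8 dB is 35 dB over -37.8 dB; at 2.5:1 that becomes 14 dB over, giving -23.8 dB.
Stage 2: -23.8 dB is at or below the -6.4 dB threshold — no compression; make-up brings it to -18.8 dB.
Stage 3: below threshold (-18.8 ≤ -3.7); passes unchanged; output -18.8 dB.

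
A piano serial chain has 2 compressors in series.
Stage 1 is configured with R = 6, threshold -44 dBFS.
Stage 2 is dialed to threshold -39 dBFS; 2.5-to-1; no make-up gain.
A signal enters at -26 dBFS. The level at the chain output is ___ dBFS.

-41 dBFS

Stage 1: overshoot 18 dB → 18/6 = 3 dB → -41 dBFS.
Stage 2: -41 dBFS ≤ -39 dBFS, so stage 2 doesn't engage; output -41 dBFS.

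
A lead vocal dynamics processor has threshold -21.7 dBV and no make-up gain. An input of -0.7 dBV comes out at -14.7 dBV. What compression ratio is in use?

3:1

Input overshoot = -0.7 − (-21.7) = 21 dB; output overshoot = -14.7 − (-21.7) = 7 dB.
Ratio = 21 / 7 = 3.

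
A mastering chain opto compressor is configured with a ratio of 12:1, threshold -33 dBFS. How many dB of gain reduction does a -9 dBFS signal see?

-9 dBFS exceeds the threshold by 24 dB.
After 12:1 compression the overshoot becomes 24/12 = 2 dB.
GR = overshoot in − overshoot out = 24 − 2 = 22 dB.

22 dB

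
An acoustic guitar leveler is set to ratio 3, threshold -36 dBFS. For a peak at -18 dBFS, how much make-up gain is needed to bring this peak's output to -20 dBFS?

The peak compresses to -36 + 18/3 = -30 dBFS.
To reach -20 dBFS requires -20 − (-30) = 10 dB of make-up.

10 dB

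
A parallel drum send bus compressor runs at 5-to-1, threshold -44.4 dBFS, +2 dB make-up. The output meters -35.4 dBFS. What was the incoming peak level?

-9.4 dBFS

Before make-up, the level was -35.4 − 2 = -37.4 dBFS.
Post-compression overshoot = -37.4 − (-44.4) = 7 dB.
Before 5:1 compression the overshoot was 7 × 5 = 35 dB, so input = -44.4 + 35 = -9.4 dBFS.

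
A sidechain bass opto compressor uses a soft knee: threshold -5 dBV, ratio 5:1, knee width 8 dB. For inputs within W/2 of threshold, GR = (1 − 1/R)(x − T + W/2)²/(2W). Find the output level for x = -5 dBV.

-5.8 dBV

x − T + W/2 = -5 − (-5) + 4 = 4.
GR = (1 − 1/5) × 4² / 16 = 0.8 × 16 / 16 = 0.8 dB.
Output = -5 − 0.8 = -5.8 dBV.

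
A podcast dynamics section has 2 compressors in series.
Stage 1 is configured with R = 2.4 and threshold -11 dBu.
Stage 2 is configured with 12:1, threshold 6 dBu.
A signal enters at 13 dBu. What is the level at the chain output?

Stage 1: 13 dBu is 24 dB over -11 dBu; at 2.4:1 that becomes 10 dB over, giving -1 dBu.
Stage 2: -1 dBu ≤ 6 dBu, so stage 2 doesn't engage; output -1 dBu.

-1 dBu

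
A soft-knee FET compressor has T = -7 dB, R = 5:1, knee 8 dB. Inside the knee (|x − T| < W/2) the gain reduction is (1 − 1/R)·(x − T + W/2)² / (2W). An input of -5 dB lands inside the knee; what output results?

x − T + W/2 = -5 − (-7) + 4 = 6.
GR = (1 − 1/5) × 6² / 16 = 0.8 × 36 / 16 = 1.8 dB.
Output = -5 − 1.8 = -6.8 dB.

-6.8 dB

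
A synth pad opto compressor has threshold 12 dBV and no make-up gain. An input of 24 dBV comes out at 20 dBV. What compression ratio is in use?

Input overshoot = 24 − 12 = 12 dB; output overshoot = 20 − 12 = 8 dB.
Ratio = 12 / 8 = 1.5.

1.5:1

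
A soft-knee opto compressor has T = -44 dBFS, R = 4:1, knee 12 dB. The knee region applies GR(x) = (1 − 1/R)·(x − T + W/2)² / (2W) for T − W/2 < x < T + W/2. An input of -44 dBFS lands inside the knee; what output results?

x − T + W/2 = -44 − (-44) + 6 = 6.
GR = (1 − 1/4) × 6² / 24 = 0.75 × 36 / 24 = 1.125 dB.
Output = -44 − 1.125 = -45.125 dBFS.

-45.125 dBFS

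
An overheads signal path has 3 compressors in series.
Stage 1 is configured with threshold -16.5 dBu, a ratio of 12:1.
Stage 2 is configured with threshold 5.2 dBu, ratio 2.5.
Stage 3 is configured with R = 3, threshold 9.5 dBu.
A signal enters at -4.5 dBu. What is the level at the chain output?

Stage 1: -4.5 dBu is 12 dB over -16.5 dBu; at 12:1 that becomes 1 dB over, giving -15.5 dBu.
Stage 2: below threshold (-15.5 ≤ 5.2); passes unchanged; output -15.5 dBu.
Stage 3: below threshold (-15.5 ≤ 9.5); passes unchanged; output -15.5 dBu.

-15.5 dBu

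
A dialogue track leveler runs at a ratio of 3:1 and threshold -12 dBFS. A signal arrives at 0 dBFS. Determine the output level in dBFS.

0 dBFS sits 12 dB over threshold.
At 3:1 the overshoot is divided by 3, leaving 4 dB above threshold.
That puts the output at -8 dBFS.

-8 dBFS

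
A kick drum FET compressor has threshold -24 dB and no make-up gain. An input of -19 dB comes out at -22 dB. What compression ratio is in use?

Input overshoot = -19 − (-24) = 5 dB; output overshoot = -22 − (-24) = 2 dB.
Ratio = 5 / 2 = 2.5.

2.5:1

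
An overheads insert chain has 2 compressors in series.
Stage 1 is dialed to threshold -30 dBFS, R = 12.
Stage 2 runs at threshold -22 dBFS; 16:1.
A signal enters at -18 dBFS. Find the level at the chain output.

Stage 1: 12 dB above -30 dBFS, reduced 12:1 to 1 dB above → -29 dBFS.
Stage 2: -29 dBFS is at or below the -22 dBFS threshold — no compression; output -29 dBFS.

-29 dBFS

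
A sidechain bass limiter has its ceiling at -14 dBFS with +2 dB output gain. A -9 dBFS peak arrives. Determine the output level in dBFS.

At ∞:1, everything above -14 dBFS is held at the ceiling.
Output gain then adds 2 dB: -14 + 2 = -12 dBFS.

-12 dBFS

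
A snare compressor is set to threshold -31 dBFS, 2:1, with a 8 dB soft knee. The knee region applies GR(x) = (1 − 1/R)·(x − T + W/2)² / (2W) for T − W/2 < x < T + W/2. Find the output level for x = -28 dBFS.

x − T + W/2 = -28 − (-31) + 4 = 7.
GR = (1 − 1/2) × 7² / 16 = 0.5 × 49 / 16 = 1.53125 dB.
Output = -28 − 1.53125 = -29.53125 dBFS.

-29.53125 dBFS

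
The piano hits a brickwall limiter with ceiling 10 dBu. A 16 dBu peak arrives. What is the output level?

The limiter clamps the peak to its 10 dBu ceiling.

10 dBu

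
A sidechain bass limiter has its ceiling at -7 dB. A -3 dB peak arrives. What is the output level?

At ∞:1, everything above -7 dB is held at the ceiling.

-7 dB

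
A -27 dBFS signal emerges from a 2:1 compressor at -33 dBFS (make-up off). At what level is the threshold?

Gain reduction = -27 − (-33) = 6 dB; output overshoot = GR / (R − 1) = 6 / 1 = 6 dB.
Threshold = output − output overshoot = -33 − 6 = -39 dBFS.

-39 dBFS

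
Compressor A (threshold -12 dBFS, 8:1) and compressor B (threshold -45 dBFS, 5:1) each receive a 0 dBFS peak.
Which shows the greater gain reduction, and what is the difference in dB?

A: overshoot 12 dB → output overshoot 1.5 dB → GR 10.5 dB.
B: overshoot 45 dB → output overshoot 9 dB → GR 36 dB.
B reduces 25.5 dB more.

B, by 25.5 dB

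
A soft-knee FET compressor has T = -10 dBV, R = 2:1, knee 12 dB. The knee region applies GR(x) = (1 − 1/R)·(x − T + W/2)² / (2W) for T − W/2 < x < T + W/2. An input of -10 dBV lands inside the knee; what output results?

x − T + W/2 = -10 − (-10) + 6 = 6.
GR = (1 − 1/2) × 6² / 24 = 0.5 × 36 / 24 = 0.75 dB.
Output = -10 − 0.75 = -10.75 dBV.

-10.75 dBV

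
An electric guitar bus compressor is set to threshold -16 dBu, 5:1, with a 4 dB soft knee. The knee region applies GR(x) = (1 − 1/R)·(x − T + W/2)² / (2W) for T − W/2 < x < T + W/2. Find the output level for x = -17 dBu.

-17.1 dBu

x − T + W/2 = -17 − (-16) + 2 = 1.
GR = (1 − 1/5) × 1² / 8 = 0.8 × 1 / 8 = 0.1 dB.
Output = -17 − 0.1 = -17.1 dBu.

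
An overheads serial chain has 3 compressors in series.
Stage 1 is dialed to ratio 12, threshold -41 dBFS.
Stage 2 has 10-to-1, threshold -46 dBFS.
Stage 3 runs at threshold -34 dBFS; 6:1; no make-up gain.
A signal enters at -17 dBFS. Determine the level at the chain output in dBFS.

Stage 1: -17 dBFS is 24 dB over -41 dBFS; at 12:1 that becomes 2 dB over, giving -39 dBFS.
Stage 2: overshoot 7 dB → 7/10 = 0.7 dB → -45.3 dBFS.
Stage 3: below threshold (-45.3 ≤ -34); passes unchanged; output -45.3 dBFS.

-45.3 dBFS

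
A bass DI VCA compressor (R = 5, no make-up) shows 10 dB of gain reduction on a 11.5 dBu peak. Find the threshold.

Gain reduction = 11.5 − 1.5 = 10 dB; output overshoot = GR / (R − 1) = 10 / 4 = 2.5 dB.
Threshold = output − output overshoot = 1.5 − 2.5 = -1 dBu.

-1 dBu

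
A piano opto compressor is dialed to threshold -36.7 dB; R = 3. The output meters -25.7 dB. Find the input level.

Post-compression overshoot = -25.7 − (-36.7) = 11 dB.
Input overshoot = R × output overshoot = 33 dB → input = -36.7 + 33 = -3.7 dB.

-3.7 dB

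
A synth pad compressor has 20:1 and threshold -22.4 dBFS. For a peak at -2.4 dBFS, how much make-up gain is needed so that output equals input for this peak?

Without make-up, output = threshold + overshoot/20 = -22.4 + 1 = -21.4 dBFS.
Gap to target: 19 dB.

19 dB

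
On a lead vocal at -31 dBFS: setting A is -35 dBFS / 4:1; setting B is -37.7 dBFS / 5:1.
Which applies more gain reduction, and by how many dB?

B, by 2.36 dB

A: GR = 4 − 4/4 = 3 dB.
B: GR = 6.7 − 6.7/5 = 5.36 dB.
Difference: 2.36 dB in favour of B.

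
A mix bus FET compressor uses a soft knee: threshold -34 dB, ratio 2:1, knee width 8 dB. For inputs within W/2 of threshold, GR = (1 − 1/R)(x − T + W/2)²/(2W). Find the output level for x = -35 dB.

-35.28125 dB

x − T + W/2 = -35 − (-34) + 4 = 3.
GR = (1 − 1/2) × 3² / 16 = 0.5 × 9 / 16 = 0.28125 dB.
Output = -35 − 0.28125 = -35.28125 dB.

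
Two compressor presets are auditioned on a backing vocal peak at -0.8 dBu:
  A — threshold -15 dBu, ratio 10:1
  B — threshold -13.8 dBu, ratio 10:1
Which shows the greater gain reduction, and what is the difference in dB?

A, by 1.08 dB

A: overshoot 14.2 dB → output overshoot 1.42 dB → GR 12.78 dB.
B: overshoot 13 dB → output overshoot 1.3 dB → GR 11.7 dB.
A applies 1.08 dB more gain reduction.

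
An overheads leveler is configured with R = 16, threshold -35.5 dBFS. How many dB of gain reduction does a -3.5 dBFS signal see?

30 dB

The signal is 32 dB above threshold.
After 16:1 compression the overshoot becomes 32/16 = 2 dB.
Gain reduction = 32 − 2 = 30 dB.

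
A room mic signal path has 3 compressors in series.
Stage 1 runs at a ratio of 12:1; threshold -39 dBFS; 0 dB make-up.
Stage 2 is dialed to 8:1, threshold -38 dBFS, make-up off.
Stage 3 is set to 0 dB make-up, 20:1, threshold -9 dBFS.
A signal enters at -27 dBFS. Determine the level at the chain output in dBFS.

Stage 1: 12 dB above -39 dBFS, reduced 12:1 to 1 dB above → -38 dBFS.
Stage 2: below threshold (-38 ≤ -38); passes unchanged; output -38 dBFS.
Stage 3: -38 dBFS is at or below the -9 dBFS threshold — no compression; output -38 dBFS.

-38 dBFS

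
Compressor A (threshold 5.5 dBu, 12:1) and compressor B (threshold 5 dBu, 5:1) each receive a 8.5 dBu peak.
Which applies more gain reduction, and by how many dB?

B, by 0.05 dB

A: GR = 3 − 3/12 = 2.75 dB.
B: GR = 3.5 − 3.5/5 = 2.8 dB.
B applies 0.05 dB more gain reduction.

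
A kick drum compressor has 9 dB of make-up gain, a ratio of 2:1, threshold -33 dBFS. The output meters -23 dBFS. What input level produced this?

Stripping the +9 dB make-up gives -32 dBFS at the gain stage.
That's 1 dB above the -33 dBFS threshold.
Input overshoot = R × output overshoot = 2 dB → input = -33 + 2 = -31 dBFS.

-31 dBFS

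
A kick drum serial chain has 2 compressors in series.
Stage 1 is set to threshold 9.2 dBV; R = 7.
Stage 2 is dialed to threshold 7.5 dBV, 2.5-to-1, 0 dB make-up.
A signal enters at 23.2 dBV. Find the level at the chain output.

Stage 1: 14 dB above 9.2 dBV, reduced 7:1 to 2 dB above → 11.2 dBV.
Stage 2: overshoot 3.7 dB → 3.7/2.5 = 1.48 dB → 8.98 dBV.

8.98 dBV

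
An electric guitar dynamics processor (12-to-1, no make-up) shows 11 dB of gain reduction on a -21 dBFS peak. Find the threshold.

Gain reduction = -21 − (-32) = 11 dB; output overshoot = GR / (R − 1) = 11 / 11 = 1 dB.
Threshold = output − output overshoot = -32 − 1 = -33 dBFS.

-33 dBFS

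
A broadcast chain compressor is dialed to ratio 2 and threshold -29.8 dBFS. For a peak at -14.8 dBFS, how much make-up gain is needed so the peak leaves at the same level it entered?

Overshoot 15 dB → 15/2 = 7.5 dB after compression, so the compressed level is -29.8 + 7.5 = -22.3 dBFS.
Make-up = target − compressed = -14.8 − (-22.3) = 7.5 dB.

7.5 dB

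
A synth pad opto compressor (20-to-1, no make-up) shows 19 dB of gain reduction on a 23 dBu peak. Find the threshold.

3 dBu

Gain reduction = 23 − 4 = 19 dB; output overshoot = GR / (R − 1) = 19 / 19 = 1 dB.
Threshold = output − output overshoot = 4 − 1 = 3 dBu.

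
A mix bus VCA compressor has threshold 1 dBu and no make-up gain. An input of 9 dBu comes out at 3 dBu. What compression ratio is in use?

4:1

Input overshoot = 9 − 1 = 8 dB; output overshoot = 3 − 1 = 2 dB.
Ratio = 8 / 2 = 4.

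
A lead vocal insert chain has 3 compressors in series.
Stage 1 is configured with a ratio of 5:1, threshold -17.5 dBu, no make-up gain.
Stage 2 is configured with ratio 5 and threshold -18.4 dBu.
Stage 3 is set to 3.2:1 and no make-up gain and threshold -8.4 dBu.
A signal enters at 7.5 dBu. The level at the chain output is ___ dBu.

-17.22 dBu

Stage 1: 25 dB above -17.5 dBu, reduced 5:1 to 5 dB above → -12.5 dBu.
Stage 2: 5.9 dB above -18.4 dBu, reduced 5:1 to 1.18 dB above → -17.22 dBu.
Stage 3: -17.22 dBu ≤ -8.4 dBu, so stage 3 doesn't engage; output -17.22 dBu.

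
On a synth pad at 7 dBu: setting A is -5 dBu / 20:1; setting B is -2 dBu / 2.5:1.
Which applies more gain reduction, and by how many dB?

A, by 6 dB

A: overshoot 12 dB → output overshoot 0.6 dB → GR 11.4 dB.
B: overshoot 9 dB → output overshoot 3.6 dB → GR 5.4 dB.
Difference: 6 dB in favour of A.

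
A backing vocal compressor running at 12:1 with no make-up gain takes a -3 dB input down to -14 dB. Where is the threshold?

Let T be the threshold. Output overshoot = (input overshoot)/R, so -14 − T = (-3 − T)/12.
12·(-14 − T) = -3 − T → 11·T = -168 − (-3) = -165.
T = -165/11 = -15 dB.

-15 dB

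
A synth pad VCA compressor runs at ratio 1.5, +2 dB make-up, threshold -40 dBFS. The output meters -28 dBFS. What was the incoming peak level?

Before make-up, the level was -28 − 2 = -30 dBFS.
That's 10 dB above the -40 dBFS threshold.
Input overshoot = R × output overshoot = 15 dB → input = -40 + 15 = -25 dBFS.

-25 dBFS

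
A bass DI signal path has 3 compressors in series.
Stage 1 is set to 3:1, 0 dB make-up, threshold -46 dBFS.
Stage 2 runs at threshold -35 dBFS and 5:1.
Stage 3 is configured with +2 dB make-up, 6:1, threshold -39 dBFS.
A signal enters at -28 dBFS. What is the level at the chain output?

-38 dBFS

Stage 1: -28 dBFS is 18 dB over -46 dBFS; at 3:1 that becomes 6 dB over, giving -40 dBFS.
Stage 2: below threshold (-40 ≤ -35); passes unchanged; output -40 dBFS.
Stage 3: -40 dBFS ≤ -39 dBFS, so stage 3 doesn't engage; make-up brings it to -38 dBFS.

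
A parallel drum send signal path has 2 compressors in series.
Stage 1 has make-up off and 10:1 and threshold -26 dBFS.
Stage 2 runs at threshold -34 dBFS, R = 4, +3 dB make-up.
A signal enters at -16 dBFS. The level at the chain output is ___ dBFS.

-28.75 dBFS

Stage 1: 10 dB above -26 dBFS, reduced 10:1 to 1 dB above → -25 dBFS.
Stage 2: overshoot 9 dB → 9/4 = 2.25 dB → -31.75 dBFS; +3 dB make-up → -28.75 dBFS.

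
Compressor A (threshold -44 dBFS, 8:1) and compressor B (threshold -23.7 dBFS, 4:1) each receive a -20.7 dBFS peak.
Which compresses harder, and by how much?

A: overshoot 23.3 dB → output overshoot 2.9125 dB → GR 20.3875 dB.
B: overshoot 3 dB → output overshoot 0.75 dB → GR 2.25 dB.
A applies 18.1375 dB more gain reduction.

A, by 18.1375 dB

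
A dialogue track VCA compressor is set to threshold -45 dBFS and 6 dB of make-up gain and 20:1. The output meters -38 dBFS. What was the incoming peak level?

Remove make-up: -38 − 6 = -44 dBFS.
Post-compression overshoot = -44 − (-45) = 1 dB.
Input overshoot = R × output overshoot = 20 dB → input = -45 + 20 = -25 dBFS.

-25 dBFS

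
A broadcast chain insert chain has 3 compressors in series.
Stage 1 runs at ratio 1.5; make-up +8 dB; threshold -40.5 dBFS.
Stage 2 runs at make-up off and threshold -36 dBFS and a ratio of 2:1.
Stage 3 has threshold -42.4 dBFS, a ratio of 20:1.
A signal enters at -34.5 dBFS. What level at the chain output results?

-41.8925 dBFS

Stage 1: -34.5 dBFS is 6 dB over -40.5 dBFS; at 1.5:1 that becomes 4 dB over, giving -36.5 dBFS; +8 dB make-up → -28.5 dBFS.
Stage 2: overshoot 7.5 dB → 7.5/2 = 3.75 dB → -32.25 dBFS.
Stage 3: 10.15 dB above -42.4 dBFS, reduced 20:1 to 0.5075 dB above → -41.8925 dBFS.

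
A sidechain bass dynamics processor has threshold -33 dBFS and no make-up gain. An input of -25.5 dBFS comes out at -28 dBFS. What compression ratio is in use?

Input overshoot = -25.5 − (-33) = 7.5 dB; output overshoot = -28 − (-33) = 5 dB.
Ratio = 7.5 / 5 = 1.5.

1.5:1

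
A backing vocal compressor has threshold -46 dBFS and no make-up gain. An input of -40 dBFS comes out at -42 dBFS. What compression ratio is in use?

Input overshoot = -40 − (-46) = 6 dB; output overshoot = -42 − (-46) = 4 dB.
Ratio = 6 / 4 = 1.5.

1.5:1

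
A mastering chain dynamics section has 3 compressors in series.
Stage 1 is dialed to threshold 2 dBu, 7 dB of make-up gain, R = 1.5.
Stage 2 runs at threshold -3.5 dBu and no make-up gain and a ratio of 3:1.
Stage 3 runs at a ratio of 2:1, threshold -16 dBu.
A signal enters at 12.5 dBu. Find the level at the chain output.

Stage 1: 12.5 dBu is 10.5 dB over 2 dBu; at 1.5:1 that becomes 7 dB over, giving 9 dBu; +7 dB make-up → 16 dBu.
Stage 2: overshoot 19.5 dB → 19.5/3 = 6.5 dB → 3 dBu.
Stage 3: 19 dB above -16 dBu, reduced 2:1 to 9.5 dB above → -6.5 dBu.

-6.5 dBu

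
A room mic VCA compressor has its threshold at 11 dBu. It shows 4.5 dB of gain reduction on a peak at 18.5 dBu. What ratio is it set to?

Input overshoot = 18.5 − 11 = 7.5 dB.
Output overshoot = 7.5 − 4.5 = 3 dB.
Ratio = input overshoot / output overshoot = 7.5 / 3 = 2.5.

2.5:1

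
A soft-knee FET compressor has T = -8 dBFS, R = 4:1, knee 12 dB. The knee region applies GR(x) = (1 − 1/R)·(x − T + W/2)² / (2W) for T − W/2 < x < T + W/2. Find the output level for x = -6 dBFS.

-8 dBFS

x − T + W/2 = -6 − (-8) + 6 = 8.
GR = (1 − 1/4) × 8² / 24 = 0.75 × 64 / 24 = 2 dB.
Output = -6 − 2 = -8 dBFS.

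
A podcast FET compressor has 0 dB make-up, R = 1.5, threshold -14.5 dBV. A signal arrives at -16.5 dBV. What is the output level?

-16.5 dBV

-16.5 dBV is 2 dB below the -14.5 dBV threshold, so no gain reduction is applied.
Output = input = -16.5 dBV.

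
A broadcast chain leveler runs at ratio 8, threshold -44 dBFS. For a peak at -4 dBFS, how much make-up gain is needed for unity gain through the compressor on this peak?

35 dB

Overshoot 40 dB → 40/8 = 5 dB after compression, so the compressed level is -44 + 5 = -39 dBFS.
Make-up = target − compressed = -4 − (-39) = 35 dB.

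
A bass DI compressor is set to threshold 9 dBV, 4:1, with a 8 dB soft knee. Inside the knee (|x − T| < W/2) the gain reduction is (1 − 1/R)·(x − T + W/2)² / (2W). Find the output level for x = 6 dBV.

5.953125 dBV

x − T + W/2 = 6 − 9 + 4 = 1.
GR = (1 − 1/4) × 1² / 16 = 0.75 × 1 / 16 = 0.046875 dB.
Output = 6 − 0.046875 = 5.953125 dBV.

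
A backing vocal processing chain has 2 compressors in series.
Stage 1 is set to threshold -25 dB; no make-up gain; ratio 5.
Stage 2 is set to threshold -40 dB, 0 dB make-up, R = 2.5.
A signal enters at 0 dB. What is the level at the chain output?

-32 dB

Stage 1: 0 dB is 25 dB over -25 dB; at 5:1 that becomes 5 dB over, giving -20 dB.
Stage 2: overshoot 20 dB → 20/2.5 = 8 dB → -32 dB.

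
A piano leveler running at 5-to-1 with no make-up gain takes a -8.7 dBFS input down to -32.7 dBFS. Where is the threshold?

-38.7 dBFS

Gain reduction = -8.7 − (-32.7) = 24 dB; output overshoot = GR / (R − 1) = 24 / 4 = 6 dB.
Threshold = output − output overshoot = -32.7 − 6 = -38.7 dBFS.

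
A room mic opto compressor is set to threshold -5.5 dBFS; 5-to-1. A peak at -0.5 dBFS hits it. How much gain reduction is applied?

4 dB

Overshoot = -0.5 − (-5.5) = 5 dB.
At 5:1, output sits 5/5 = 1 dB above threshold.
GR = overshoot in − overshoot out = 5 − 1 = 4 dB.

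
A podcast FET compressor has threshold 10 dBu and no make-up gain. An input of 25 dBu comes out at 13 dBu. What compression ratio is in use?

5:1

Input overshoot = 25 − 10 = 15 dB; output overshoot = 13 − 10 = 3 dB.
Ratio = 15 / 3 = 5.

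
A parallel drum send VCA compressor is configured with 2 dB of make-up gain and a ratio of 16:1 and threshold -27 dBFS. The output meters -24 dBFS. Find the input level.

-11 dBFS

Before make-up, the level was -24 − 2 = -26 dBFS.
Post-compression overshoot = -26 − (-27) = 1 dB.
Before 16:1 compression the overshoot was 1 × 16 = 16 dB, so input = -27 + 16 = -11 dBFS.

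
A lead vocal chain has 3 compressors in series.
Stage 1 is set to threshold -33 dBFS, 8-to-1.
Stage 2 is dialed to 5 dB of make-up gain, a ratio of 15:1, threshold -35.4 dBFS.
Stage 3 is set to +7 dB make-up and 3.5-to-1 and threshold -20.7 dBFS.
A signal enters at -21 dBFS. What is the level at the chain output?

-23.14 dBFS

Stage 1: -21 dBFS is 12 dB over -33 dBFS; at 8:1 that becomes 1.5 dB over, giving -31.5 dBFS.
Stage 2: 3.9 dB above -35.4 dBFS, reduced 15:1 to 0.26 dB above → -35.14 dBFS; +5 dB make-up → -30.14 dBFS.
Stage 3: below threshold (-30.14 ≤ -20.7); passes unchanged; make-up brings it to -23.14 dBFS.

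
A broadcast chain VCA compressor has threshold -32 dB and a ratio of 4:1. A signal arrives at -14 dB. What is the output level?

The input is 18 dB above the -32 dB threshold.
At 4:1 the overshoot is divided by 4, leaving 4.5 dB above threshold.
So the level is -32 + 4.5 = -27.5 dB.

-27.5 dB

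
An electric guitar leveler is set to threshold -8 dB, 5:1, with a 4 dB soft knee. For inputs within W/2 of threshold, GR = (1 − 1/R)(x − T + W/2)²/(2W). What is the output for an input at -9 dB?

-9.1 dB

x − T + W/2 = -9 − (-8) + 2 = 1.
GR = (1 − 1/5) × 1² / 8 = 0.8 × 1 / 8 = 0.1 dB.
Output = -9 − 0.1 = -9.1 dB.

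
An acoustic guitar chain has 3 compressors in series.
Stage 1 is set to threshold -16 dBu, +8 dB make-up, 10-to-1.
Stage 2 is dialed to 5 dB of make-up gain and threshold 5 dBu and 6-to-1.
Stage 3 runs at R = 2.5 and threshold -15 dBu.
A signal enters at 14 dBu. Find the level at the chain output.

-9 dBu

Stage 1: overshoot 30 dB → 30/10 = 3 dB → -13 dBu; +8 dB make-up → -5 dBu.
Stage 2: below threshold (-5 ≤ 5); passes unchanged; make-up brings it to 0 dBu.
Stage 3: 0 dBu is 15 dB over -15 dBu; at 2.5:1 that becomes 6 dB over, giving -9 dBu.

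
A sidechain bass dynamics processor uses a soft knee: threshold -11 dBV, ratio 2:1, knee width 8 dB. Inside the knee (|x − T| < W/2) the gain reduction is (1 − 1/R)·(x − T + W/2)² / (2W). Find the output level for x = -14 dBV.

-14.03125 dBV

x − T + W/2 = -14 − (-11) + 4 = 1.
GR = (1 − 1/2) × 1² / 16 = 0.5 × 1 / 16 = 0.03125 dB.
Output = -14 − 0.03125 = -14.03125 dBV.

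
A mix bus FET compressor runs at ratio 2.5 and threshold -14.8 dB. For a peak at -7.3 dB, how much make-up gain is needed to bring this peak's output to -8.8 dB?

3 dB

Without make-up, output = threshold + overshoot/2.5 = -14.8 + 3 = -11.8 dB.
Gap to target: 3 dB.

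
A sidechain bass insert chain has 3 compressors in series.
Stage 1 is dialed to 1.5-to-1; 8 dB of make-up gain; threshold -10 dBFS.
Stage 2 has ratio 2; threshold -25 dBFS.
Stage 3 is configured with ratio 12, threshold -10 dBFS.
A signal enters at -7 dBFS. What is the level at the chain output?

Stage 1: overshoot 3 dB → 3/1.5 = 2 dB → -8 dBFS; +8 dB make-up → 0 dBFS.
Stage 2: overshoot 25 dB → 25/2 = 12.5 dB → -12.5 dBFS.
Stage 3: below threshold (-12.5 ≤ -10); passes unchanged; output -12.5 dBFS.

-12.5 dBFS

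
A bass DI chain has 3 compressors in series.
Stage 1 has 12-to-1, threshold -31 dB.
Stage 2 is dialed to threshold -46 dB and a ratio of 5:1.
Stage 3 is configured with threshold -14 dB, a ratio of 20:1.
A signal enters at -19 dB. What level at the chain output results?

Stage 1: -19 dB is 12 dB over -31 dB; at 12:1 that becomes 1 dB over, giving -30 dB.
Stage 2: 16 dB above -46 dB, reduced 5:1 to 3.2 dB above → -42.8 dB.
Stage 3: -42.8 dB ≤ -14 dB, so stage 3 doesn't engage; output -42.8 dB.

-42.8 dB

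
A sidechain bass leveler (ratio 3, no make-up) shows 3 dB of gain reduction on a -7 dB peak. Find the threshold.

Let T be the threshold. Output overshoot = (input overshoot)/R, so -10 − T = (-7 − T)/3.
3·(-10 − T) = -7 − T → 2·T = -30 − (-7) = -23.
T = -23/2 = -11.5 dB.

-11.5 dB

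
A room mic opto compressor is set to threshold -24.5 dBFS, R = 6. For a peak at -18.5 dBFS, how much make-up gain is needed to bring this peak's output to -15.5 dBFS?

8 dB

Without make-up, output = threshold + overshoot/6 = -24.5 + 1 = -23.5 dBFS.
Gap to target: 8 dB.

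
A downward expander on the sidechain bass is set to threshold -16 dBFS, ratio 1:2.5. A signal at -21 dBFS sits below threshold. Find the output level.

Below threshold, a 1:2.5 expander applies gain = (2.5−1)×(T − x) of attenuation.
(2.5−1) × 5 = 7.5 dB, so output = -21 − 7.5 = -28.5 dBFS.

-28.5 dBFS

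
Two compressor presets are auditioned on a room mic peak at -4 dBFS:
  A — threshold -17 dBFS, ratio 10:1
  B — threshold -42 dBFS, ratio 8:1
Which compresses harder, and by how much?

B, by 21.55 dB

A: 13 dB over, compressed to 1.3 dB over, so 11.7 dB of GR.
B: 38 dB over, compressed to 4.75 dB over, so 33.25 dB of GR.
B reduces 21.55 dB more.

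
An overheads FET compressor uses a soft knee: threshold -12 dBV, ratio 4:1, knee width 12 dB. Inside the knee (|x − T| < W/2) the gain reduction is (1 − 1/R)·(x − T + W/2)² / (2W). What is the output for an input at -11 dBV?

x − T + W/2 = -11 − (-12) + 6 = 7.
GR = (1 − 1/4) × 7² / 24 = 0.75 × 49 / 24 = 1.53125 dB.
Output = -11 − 1.53125 = -12.53125 dBV.

-12.53125 dBV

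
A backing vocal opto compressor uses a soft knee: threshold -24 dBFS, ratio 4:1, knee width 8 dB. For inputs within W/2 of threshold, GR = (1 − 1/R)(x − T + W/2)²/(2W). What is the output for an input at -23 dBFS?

x − T + W/2 = -23 − (-24) + 4 = 5.
GR = (1 − 1/4) × 5² / 16 = 0.75 × 25 / 16 = 1.171875 dB.
Output = -23 − 1.171875 = -24.171875 dBFS.

-24.171875 dBFS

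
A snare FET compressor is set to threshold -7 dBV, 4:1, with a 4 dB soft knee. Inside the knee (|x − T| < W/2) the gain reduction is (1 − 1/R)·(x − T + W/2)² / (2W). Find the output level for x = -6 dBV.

-6.84375 dBV

x − T + W/2 = -6 − (-7) + 2 = 3.
GR = (1 − 1/4) × 3² / 8 = 0.75 × 9 / 8 = 0.84375 dB.
Output = -6 − 0.84375 = -6.84375 dBV.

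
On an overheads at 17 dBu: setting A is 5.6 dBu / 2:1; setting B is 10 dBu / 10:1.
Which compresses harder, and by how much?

B, by 0.6 dB

A: 11.4 dB over, compressed to 5.7 dB over, so 5.7 dB of GR.
B: 7 dB over, compressed to 0.7 dB over, so 6.3 dB of GR.
B applies 0.6 dB more gain reduction.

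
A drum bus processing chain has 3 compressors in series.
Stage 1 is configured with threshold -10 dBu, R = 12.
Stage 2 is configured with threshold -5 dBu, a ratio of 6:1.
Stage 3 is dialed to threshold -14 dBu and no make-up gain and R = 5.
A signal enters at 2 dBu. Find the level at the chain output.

Stage 1: 2 dBu is 12 dB over -10 dBu; at 12:1 that becomes 1 dB over, giving -9 dBu.
Stage 2: below threshold (-9 ≤ -5); passes unchanged; output -9 dBu.
Stage 3: -9 dBu is 5 dB over -14 dBu; at 5:1 that becomes 1 dB over, giving -13 dBu.

-13 dBu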